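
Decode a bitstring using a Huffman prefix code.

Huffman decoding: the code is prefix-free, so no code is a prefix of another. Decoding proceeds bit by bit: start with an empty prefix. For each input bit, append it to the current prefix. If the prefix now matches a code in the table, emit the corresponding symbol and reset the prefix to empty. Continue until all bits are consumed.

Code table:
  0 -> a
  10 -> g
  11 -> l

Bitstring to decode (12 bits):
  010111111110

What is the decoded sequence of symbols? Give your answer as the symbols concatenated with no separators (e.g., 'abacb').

Bit 0: prefix='0' -> emit 'a', reset
Bit 1: prefix='1' (no match yet)
Bit 2: prefix='10' -> emit 'g', reset
Bit 3: prefix='1' (no match yet)
Bit 4: prefix='11' -> emit 'l', reset
Bit 5: prefix='1' (no match yet)
Bit 6: prefix='11' -> emit 'l', reset
Bit 7: prefix='1' (no match yet)
Bit 8: prefix='11' -> emit 'l', reset
Bit 9: prefix='1' (no match yet)
Bit 10: prefix='11' -> emit 'l', reset
Bit 11: prefix='0' -> emit 'a', reset

Answer: aglllla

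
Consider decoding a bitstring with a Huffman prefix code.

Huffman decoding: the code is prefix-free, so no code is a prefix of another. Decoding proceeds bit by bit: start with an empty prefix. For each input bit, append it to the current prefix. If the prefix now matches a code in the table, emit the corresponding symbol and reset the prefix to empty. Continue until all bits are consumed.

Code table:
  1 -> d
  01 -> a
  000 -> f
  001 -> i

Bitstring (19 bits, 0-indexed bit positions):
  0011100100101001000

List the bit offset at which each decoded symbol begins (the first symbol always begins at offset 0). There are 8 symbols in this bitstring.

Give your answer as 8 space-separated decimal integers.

Bit 0: prefix='0' (no match yet)
Bit 1: prefix='00' (no match yet)
Bit 2: prefix='001' -> emit 'i', reset
Bit 3: prefix='1' -> emit 'd', reset
Bit 4: prefix='1' -> emit 'd', reset
Bit 5: prefix='0' (no match yet)
Bit 6: prefix='00' (no match yet)
Bit 7: prefix='001' -> emit 'i', reset
Bit 8: prefix='0' (no match yet)
Bit 9: prefix='00' (no match yet)
Bit 10: prefix='001' -> emit 'i', reset
Bit 11: prefix='0' (no match yet)
Bit 12: prefix='01' -> emit 'a', reset
Bit 13: prefix='0' (no match yet)
Bit 14: prefix='00' (no match yet)
Bit 15: prefix='001' -> emit 'i', reset
Bit 16: prefix='0' (no match yet)
Bit 17: prefix='00' (no match yet)
Bit 18: prefix='000' -> emit 'f', reset

Answer: 0 3 4 5 8 11 13 16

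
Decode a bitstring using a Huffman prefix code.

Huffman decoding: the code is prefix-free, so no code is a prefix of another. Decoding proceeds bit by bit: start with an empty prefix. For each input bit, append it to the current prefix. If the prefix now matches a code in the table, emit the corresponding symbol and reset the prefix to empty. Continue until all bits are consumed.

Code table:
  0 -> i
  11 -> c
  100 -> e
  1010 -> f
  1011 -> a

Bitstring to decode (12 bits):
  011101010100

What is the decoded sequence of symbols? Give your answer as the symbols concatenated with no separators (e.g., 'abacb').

Answer: icffi

Derivation:
Bit 0: prefix='0' -> emit 'i', reset
Bit 1: prefix='1' (no match yet)
Bit 2: prefix='11' -> emit 'c', reset
Bit 3: prefix='1' (no match yet)
Bit 4: prefix='10' (no match yet)
Bit 5: prefix='101' (no match yet)
Bit 6: prefix='1010' -> emit 'f', reset
Bit 7: prefix='1' (no match yet)
Bit 8: prefix='10' (no match yet)
Bit 9: prefix='101' (no match yet)
Bit 10: prefix='1010' -> emit 'f', reset
Bit 11: prefix='0' -> emit 'i', reset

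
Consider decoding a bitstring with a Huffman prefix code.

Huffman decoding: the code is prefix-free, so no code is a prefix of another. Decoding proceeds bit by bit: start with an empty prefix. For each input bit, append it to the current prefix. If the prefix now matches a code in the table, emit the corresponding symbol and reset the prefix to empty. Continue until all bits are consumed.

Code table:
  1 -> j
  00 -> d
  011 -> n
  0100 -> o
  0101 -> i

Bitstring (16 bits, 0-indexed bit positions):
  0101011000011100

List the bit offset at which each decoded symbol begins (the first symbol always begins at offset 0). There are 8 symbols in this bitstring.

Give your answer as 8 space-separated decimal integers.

Bit 0: prefix='0' (no match yet)
Bit 1: prefix='01' (no match yet)
Bit 2: prefix='010' (no match yet)
Bit 3: prefix='0101' -> emit 'i', reset
Bit 4: prefix='0' (no match yet)
Bit 5: prefix='01' (no match yet)
Bit 6: prefix='011' -> emit 'n', reset
Bit 7: prefix='0' (no match yet)
Bit 8: prefix='00' -> emit 'd', reset
Bit 9: prefix='0' (no match yet)
Bit 10: prefix='00' -> emit 'd', reset
Bit 11: prefix='1' -> emit 'j', reset
Bit 12: prefix='1' -> emit 'j', reset
Bit 13: prefix='1' -> emit 'j', reset
Bit 14: prefix='0' (no match yet)
Bit 15: prefix='00' -> emit 'd', reset

Answer: 0 4 7 9 11 12 13 14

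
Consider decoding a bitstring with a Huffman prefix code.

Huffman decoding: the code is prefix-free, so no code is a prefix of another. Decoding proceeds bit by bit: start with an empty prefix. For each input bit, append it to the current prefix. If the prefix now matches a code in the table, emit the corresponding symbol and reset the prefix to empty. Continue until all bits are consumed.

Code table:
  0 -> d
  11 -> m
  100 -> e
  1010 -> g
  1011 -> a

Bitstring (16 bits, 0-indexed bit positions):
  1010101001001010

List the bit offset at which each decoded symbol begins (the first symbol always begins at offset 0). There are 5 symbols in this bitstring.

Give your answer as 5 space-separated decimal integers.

Bit 0: prefix='1' (no match yet)
Bit 1: prefix='10' (no match yet)
Bit 2: prefix='101' (no match yet)
Bit 3: prefix='1010' -> emit 'g', reset
Bit 4: prefix='1' (no match yet)
Bit 5: prefix='10' (no match yet)
Bit 6: prefix='101' (no match yet)
Bit 7: prefix='1010' -> emit 'g', reset
Bit 8: prefix='0' -> emit 'd', reset
Bit 9: prefix='1' (no match yet)
Bit 10: prefix='10' (no match yet)
Bit 11: prefix='100' -> emit 'e', reset
Bit 12: prefix='1' (no match yet)
Bit 13: prefix='10' (no match yet)
Bit 14: prefix='101' (no match yet)
Bit 15: prefix='1010' -> emit 'g', reset

Answer: 0 4 8 9 12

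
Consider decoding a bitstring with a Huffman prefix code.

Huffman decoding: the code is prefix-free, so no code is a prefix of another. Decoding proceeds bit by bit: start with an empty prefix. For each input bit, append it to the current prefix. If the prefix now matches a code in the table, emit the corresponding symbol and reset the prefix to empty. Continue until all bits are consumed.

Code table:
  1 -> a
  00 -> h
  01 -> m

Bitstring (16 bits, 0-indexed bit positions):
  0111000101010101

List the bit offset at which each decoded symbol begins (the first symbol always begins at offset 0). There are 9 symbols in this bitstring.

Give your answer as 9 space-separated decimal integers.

Answer: 0 2 3 4 6 8 10 12 14

Derivation:
Bit 0: prefix='0' (no match yet)
Bit 1: prefix='01' -> emit 'm', reset
Bit 2: prefix='1' -> emit 'a', reset
Bit 3: prefix='1' -> emit 'a', reset
Bit 4: prefix='0' (no match yet)
Bit 5: prefix='00' -> emit 'h', reset
Bit 6: prefix='0' (no match yet)
Bit 7: prefix='01' -> emit 'm', reset
Bit 8: prefix='0' (no match yet)
Bit 9: prefix='01' -> emit 'm', reset
Bit 10: prefix='0' (no match yet)
Bit 11: prefix='01' -> emit 'm', reset
Bit 12: prefix='0' (no match yet)
Bit 13: prefix='01' -> emit 'm', reset
Bit 14: prefix='0' (no match yet)
Bit 15: prefix='01' -> emit 'm', reset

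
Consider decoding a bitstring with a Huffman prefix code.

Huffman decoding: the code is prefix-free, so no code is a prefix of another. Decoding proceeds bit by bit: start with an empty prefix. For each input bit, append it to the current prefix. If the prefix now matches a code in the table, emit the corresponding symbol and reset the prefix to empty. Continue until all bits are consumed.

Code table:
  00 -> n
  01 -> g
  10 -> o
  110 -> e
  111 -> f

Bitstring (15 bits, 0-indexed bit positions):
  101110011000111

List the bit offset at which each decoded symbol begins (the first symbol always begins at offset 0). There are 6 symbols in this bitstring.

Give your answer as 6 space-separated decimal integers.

Bit 0: prefix='1' (no match yet)
Bit 1: prefix='10' -> emit 'o', reset
Bit 2: prefix='1' (no match yet)
Bit 3: prefix='11' (no match yet)
Bit 4: prefix='111' -> emit 'f', reset
Bit 5: prefix='0' (no match yet)
Bit 6: prefix='00' -> emit 'n', reset
Bit 7: prefix='1' (no match yet)
Bit 8: prefix='11' (no match yet)
Bit 9: prefix='110' -> emit 'e', reset
Bit 10: prefix='0' (no match yet)
Bit 11: prefix='00' -> emit 'n', reset
Bit 12: prefix='1' (no match yet)
Bit 13: prefix='11' (no match yet)
Bit 14: prefix='111' -> emit 'f', reset

Answer: 0 2 5 7 10 12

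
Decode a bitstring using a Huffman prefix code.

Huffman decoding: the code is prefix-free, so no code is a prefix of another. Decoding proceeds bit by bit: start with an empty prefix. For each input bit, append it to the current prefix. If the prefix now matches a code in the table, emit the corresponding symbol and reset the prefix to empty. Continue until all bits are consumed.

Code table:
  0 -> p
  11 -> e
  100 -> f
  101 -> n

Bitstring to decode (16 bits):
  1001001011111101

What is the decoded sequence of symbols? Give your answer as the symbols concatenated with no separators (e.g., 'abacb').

Bit 0: prefix='1' (no match yet)
Bit 1: prefix='10' (no match yet)
Bit 2: prefix='100' -> emit 'f', reset
Bit 3: prefix='1' (no match yet)
Bit 4: prefix='10' (no match yet)
Bit 5: prefix='100' -> emit 'f', reset
Bit 6: prefix='1' (no match yet)
Bit 7: prefix='10' (no match yet)
Bit 8: prefix='101' -> emit 'n', reset
Bit 9: prefix='1' (no match yet)
Bit 10: prefix='11' -> emit 'e', reset
Bit 11: prefix='1' (no match yet)
Bit 12: prefix='11' -> emit 'e', reset
Bit 13: prefix='1' (no match yet)
Bit 14: prefix='10' (no match yet)
Bit 15: prefix='101' -> emit 'n', reset

Answer: ffneen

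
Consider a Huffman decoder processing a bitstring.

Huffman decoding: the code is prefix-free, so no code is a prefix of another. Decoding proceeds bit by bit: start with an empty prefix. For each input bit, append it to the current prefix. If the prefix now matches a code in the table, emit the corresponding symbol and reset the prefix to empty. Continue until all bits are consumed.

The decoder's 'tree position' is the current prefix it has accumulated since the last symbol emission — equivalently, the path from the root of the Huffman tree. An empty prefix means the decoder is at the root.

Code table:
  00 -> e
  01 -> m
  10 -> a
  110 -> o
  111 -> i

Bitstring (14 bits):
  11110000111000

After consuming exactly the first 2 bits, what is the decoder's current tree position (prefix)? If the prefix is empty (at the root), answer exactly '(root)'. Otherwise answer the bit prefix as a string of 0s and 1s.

Bit 0: prefix='1' (no match yet)
Bit 1: prefix='11' (no match yet)

Answer: 11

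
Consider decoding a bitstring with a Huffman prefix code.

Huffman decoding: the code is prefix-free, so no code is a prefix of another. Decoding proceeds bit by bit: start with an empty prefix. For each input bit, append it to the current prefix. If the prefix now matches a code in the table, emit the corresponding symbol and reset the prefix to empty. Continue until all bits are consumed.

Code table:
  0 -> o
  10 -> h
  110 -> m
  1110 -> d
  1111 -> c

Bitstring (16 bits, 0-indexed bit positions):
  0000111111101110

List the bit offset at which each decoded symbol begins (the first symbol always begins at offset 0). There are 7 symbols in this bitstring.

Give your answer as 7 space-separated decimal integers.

Answer: 0 1 2 3 4 8 12

Derivation:
Bit 0: prefix='0' -> emit 'o', reset
Bit 1: prefix='0' -> emit 'o', reset
Bit 2: prefix='0' -> emit 'o', reset
Bit 3: prefix='0' -> emit 'o', reset
Bit 4: prefix='1' (no match yet)
Bit 5: prefix='11' (no match yet)
Bit 6: prefix='111' (no match yet)
Bit 7: prefix='1111' -> emit 'c', reset
Bit 8: prefix='1' (no match yet)
Bit 9: prefix='11' (no match yet)
Bit 10: prefix='111' (no match yet)
Bit 11: prefix='1110' -> emit 'd', reset
Bit 12: prefix='1' (no match yet)
Bit 13: prefix='11' (no match yet)
Bit 14: prefix='111' (no match yet)
Bit 15: prefix='1110' -> emit 'd', reset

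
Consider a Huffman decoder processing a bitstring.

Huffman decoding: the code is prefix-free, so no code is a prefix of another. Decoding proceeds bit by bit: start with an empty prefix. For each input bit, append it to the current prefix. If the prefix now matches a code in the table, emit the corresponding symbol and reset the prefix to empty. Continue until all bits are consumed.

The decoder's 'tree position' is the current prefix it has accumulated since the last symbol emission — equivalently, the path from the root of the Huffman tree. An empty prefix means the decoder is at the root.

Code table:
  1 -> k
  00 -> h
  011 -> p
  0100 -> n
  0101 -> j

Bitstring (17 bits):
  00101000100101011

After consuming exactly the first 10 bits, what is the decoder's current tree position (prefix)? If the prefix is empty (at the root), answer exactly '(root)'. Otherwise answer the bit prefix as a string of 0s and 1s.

Bit 0: prefix='0' (no match yet)
Bit 1: prefix='00' -> emit 'h', reset
Bit 2: prefix='1' -> emit 'k', reset
Bit 3: prefix='0' (no match yet)
Bit 4: prefix='01' (no match yet)
Bit 5: prefix='010' (no match yet)
Bit 6: prefix='0100' -> emit 'n', reset
Bit 7: prefix='0' (no match yet)
Bit 8: prefix='01' (no match yet)
Bit 9: prefix='010' (no match yet)

Answer: 010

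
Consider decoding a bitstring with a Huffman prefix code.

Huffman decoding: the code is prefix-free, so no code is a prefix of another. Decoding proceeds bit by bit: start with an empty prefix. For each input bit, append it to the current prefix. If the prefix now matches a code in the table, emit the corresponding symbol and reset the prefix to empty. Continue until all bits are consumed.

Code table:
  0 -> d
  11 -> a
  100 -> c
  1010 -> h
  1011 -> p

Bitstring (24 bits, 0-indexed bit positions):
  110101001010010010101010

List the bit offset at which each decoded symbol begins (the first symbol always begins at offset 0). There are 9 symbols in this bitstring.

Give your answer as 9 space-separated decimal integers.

Bit 0: prefix='1' (no match yet)
Bit 1: prefix='11' -> emit 'a', reset
Bit 2: prefix='0' -> emit 'd', reset
Bit 3: prefix='1' (no match yet)
Bit 4: prefix='10' (no match yet)
Bit 5: prefix='101' (no match yet)
Bit 6: prefix='1010' -> emit 'h', reset
Bit 7: prefix='0' -> emit 'd', reset
Bit 8: prefix='1' (no match yet)
Bit 9: prefix='10' (no match yet)
Bit 10: prefix='101' (no match yet)
Bit 11: prefix='1010' -> emit 'h', reset
Bit 12: prefix='0' -> emit 'd', reset
Bit 13: prefix='1' (no match yet)
Bit 14: prefix='10' (no match yet)
Bit 15: prefix='100' -> emit 'c', reset
Bit 16: prefix='1' (no match yet)
Bit 17: prefix='10' (no match yet)
Bit 18: prefix='101' (no match yet)
Bit 19: prefix='1010' -> emit 'h', reset
Bit 20: prefix='1' (no match yet)
Bit 21: prefix='10' (no match yet)
Bit 22: prefix='101' (no match yet)
Bit 23: prefix='1010' -> emit 'h', reset

Answer: 0 2 3 7 8 12 13 16 20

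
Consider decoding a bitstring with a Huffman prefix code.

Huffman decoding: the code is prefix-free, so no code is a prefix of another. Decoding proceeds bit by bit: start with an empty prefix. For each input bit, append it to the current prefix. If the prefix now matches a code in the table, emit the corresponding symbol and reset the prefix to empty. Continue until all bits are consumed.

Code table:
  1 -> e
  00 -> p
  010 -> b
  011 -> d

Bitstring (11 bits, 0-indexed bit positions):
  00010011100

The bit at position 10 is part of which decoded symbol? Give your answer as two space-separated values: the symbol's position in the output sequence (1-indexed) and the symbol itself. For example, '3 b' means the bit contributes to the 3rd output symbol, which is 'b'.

Bit 0: prefix='0' (no match yet)
Bit 1: prefix='00' -> emit 'p', reset
Bit 2: prefix='0' (no match yet)
Bit 3: prefix='01' (no match yet)
Bit 4: prefix='010' -> emit 'b', reset
Bit 5: prefix='0' (no match yet)
Bit 6: prefix='01' (no match yet)
Bit 7: prefix='011' -> emit 'd', reset
Bit 8: prefix='1' -> emit 'e', reset
Bit 9: prefix='0' (no match yet)
Bit 10: prefix='00' -> emit 'p', reset

Answer: 5 p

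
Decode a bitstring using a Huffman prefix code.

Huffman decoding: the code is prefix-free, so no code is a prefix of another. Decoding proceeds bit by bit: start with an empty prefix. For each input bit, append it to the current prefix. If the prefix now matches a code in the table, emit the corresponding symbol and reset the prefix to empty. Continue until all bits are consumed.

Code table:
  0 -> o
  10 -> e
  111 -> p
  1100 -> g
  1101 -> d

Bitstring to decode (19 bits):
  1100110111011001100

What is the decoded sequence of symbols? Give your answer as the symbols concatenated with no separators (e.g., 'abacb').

Answer: gddeog

Derivation:
Bit 0: prefix='1' (no match yet)
Bit 1: prefix='11' (no match yet)
Bit 2: prefix='110' (no match yet)
Bit 3: prefix='1100' -> emit 'g', reset
Bit 4: prefix='1' (no match yet)
Bit 5: prefix='11' (no match yet)
Bit 6: prefix='110' (no match yet)
Bit 7: prefix='1101' -> emit 'd', reset
Bit 8: prefix='1' (no match yet)
Bit 9: prefix='11' (no match yet)
Bit 10: prefix='110' (no match yet)
Bit 11: prefix='1101' -> emit 'd', reset
Bit 12: prefix='1' (no match yet)
Bit 13: prefix='10' -> emit 'e', reset
Bit 14: prefix='0' -> emit 'o', reset
Bit 15: prefix='1' (no match yet)
Bit 16: prefix='11' (no match yet)
Bit 17: prefix='110' (no match yet)
Bit 18: prefix='1100' -> emit 'g', reset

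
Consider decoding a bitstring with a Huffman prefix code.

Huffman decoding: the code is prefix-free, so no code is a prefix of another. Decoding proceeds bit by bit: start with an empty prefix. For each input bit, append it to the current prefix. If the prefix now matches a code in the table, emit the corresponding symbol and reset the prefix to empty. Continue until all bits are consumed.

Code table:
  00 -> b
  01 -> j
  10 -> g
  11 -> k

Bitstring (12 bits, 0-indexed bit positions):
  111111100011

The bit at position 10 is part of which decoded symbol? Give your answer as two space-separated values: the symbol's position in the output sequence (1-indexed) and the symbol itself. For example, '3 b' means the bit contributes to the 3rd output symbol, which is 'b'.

Bit 0: prefix='1' (no match yet)
Bit 1: prefix='11' -> emit 'k', reset
Bit 2: prefix='1' (no match yet)
Bit 3: prefix='11' -> emit 'k', reset
Bit 4: prefix='1' (no match yet)
Bit 5: prefix='11' -> emit 'k', reset
Bit 6: prefix='1' (no match yet)
Bit 7: prefix='10' -> emit 'g', reset
Bit 8: prefix='0' (no match yet)
Bit 9: prefix='00' -> emit 'b', reset
Bit 10: prefix='1' (no match yet)
Bit 11: prefix='11' -> emit 'k', reset

Answer: 6 k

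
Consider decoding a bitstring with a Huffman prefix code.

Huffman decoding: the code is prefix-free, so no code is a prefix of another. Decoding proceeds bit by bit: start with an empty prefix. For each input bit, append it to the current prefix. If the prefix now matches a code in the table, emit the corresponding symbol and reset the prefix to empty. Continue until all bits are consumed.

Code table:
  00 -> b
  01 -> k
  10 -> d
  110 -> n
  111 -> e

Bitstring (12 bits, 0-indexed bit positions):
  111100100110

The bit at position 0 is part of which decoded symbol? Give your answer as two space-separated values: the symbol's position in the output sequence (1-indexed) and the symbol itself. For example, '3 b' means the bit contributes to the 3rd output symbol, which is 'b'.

Bit 0: prefix='1' (no match yet)
Bit 1: prefix='11' (no match yet)
Bit 2: prefix='111' -> emit 'e', reset
Bit 3: prefix='1' (no match yet)
Bit 4: prefix='10' -> emit 'd', reset

Answer: 1 e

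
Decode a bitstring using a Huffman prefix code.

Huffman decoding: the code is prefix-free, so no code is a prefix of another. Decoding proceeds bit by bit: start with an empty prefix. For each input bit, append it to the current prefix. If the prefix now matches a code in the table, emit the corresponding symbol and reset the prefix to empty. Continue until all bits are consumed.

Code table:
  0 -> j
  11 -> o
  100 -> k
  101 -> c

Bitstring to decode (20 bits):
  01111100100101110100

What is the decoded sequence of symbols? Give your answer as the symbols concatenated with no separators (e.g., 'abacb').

Answer: jookkcojk

Derivation:
Bit 0: prefix='0' -> emit 'j', reset
Bit 1: prefix='1' (no match yet)
Bit 2: prefix='11' -> emit 'o', reset
Bit 3: prefix='1' (no match yet)
Bit 4: prefix='11' -> emit 'o', reset
Bit 5: prefix='1' (no match yet)
Bit 6: prefix='10' (no match yet)
Bit 7: prefix='100' -> emit 'k', reset
Bit 8: prefix='1' (no match yet)
Bit 9: prefix='10' (no match yet)
Bit 10: prefix='100' -> emit 'k', reset
Bit 11: prefix='1' (no match yet)
Bit 12: prefix='10' (no match yet)
Bit 13: prefix='101' -> emit 'c', reset
Bit 14: prefix='1' (no match yet)
Bit 15: prefix='11' -> emit 'o', reset
Bit 16: prefix='0' -> emit 'j', reset
Bit 17: prefix='1' (no match yet)
Bit 18: prefix='10' (no match yet)
Bit 19: prefix='100' -> emit 'k', reset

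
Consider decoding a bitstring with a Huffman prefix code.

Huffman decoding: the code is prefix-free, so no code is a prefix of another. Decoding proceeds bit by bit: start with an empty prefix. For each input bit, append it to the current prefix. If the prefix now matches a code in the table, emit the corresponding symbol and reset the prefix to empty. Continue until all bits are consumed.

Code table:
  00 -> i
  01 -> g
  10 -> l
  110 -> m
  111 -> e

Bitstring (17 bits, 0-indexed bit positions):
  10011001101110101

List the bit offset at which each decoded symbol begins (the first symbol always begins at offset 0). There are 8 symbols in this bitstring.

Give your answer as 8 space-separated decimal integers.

Answer: 0 2 4 6 8 10 13 15

Derivation:
Bit 0: prefix='1' (no match yet)
Bit 1: prefix='10' -> emit 'l', reset
Bit 2: prefix='0' (no match yet)
Bit 3: prefix='01' -> emit 'g', reset
Bit 4: prefix='1' (no match yet)
Bit 5: prefix='10' -> emit 'l', reset
Bit 6: prefix='0' (no match yet)
Bit 7: prefix='01' -> emit 'g', reset
Bit 8: prefix='1' (no match yet)
Bit 9: prefix='10' -> emit 'l', reset
Bit 10: prefix='1' (no match yet)
Bit 11: prefix='11' (no match yet)
Bit 12: prefix='111' -> emit 'e', reset
Bit 13: prefix='0' (no match yet)
Bit 14: prefix='01' -> emit 'g', reset
Bit 15: prefix='0' (no match yet)
Bit 16: prefix='01' -> emit 'g', reset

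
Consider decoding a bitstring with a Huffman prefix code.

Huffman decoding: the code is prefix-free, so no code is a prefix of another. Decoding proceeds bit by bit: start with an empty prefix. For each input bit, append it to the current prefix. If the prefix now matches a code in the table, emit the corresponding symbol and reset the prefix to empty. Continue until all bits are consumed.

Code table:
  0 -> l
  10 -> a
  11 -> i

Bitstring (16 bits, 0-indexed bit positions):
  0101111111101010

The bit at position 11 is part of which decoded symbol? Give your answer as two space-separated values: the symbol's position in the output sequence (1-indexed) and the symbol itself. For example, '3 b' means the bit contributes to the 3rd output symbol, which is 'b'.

Bit 0: prefix='0' -> emit 'l', reset
Bit 1: prefix='1' (no match yet)
Bit 2: prefix='10' -> emit 'a', reset
Bit 3: prefix='1' (no match yet)
Bit 4: prefix='11' -> emit 'i', reset
Bit 5: prefix='1' (no match yet)
Bit 6: prefix='11' -> emit 'i', reset
Bit 7: prefix='1' (no match yet)
Bit 8: prefix='11' -> emit 'i', reset
Bit 9: prefix='1' (no match yet)
Bit 10: prefix='11' -> emit 'i', reset
Bit 11: prefix='0' -> emit 'l', reset
Bit 12: prefix='1' (no match yet)
Bit 13: prefix='10' -> emit 'a', reset
Bit 14: prefix='1' (no match yet)
Bit 15: prefix='10' -> emit 'a', reset

Answer: 7 l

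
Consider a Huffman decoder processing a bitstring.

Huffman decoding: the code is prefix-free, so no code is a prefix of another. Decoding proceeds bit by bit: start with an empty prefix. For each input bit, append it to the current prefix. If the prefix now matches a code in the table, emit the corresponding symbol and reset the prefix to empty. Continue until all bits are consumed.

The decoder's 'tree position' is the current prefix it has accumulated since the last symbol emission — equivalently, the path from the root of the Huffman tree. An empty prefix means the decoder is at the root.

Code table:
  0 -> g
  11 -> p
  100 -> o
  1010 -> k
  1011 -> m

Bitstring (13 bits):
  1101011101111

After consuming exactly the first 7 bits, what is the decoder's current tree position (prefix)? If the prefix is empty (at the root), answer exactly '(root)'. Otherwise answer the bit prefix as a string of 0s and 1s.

Answer: (root)

Derivation:
Bit 0: prefix='1' (no match yet)
Bit 1: prefix='11' -> emit 'p', reset
Bit 2: prefix='0' -> emit 'g', reset
Bit 3: prefix='1' (no match yet)
Bit 4: prefix='10' (no match yet)
Bit 5: prefix='101' (no match yet)
Bit 6: prefix='1011' -> emit 'm', reset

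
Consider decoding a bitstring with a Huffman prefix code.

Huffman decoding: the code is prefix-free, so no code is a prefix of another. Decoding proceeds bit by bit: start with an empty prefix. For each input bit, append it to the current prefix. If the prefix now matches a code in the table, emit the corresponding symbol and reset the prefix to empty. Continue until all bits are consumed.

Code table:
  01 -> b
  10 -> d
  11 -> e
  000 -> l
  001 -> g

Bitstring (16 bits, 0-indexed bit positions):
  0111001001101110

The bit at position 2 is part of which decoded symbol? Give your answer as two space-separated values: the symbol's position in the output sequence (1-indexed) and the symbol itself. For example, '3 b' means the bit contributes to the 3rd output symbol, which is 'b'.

Answer: 2 e

Derivation:
Bit 0: prefix='0' (no match yet)
Bit 1: prefix='01' -> emit 'b', reset
Bit 2: prefix='1' (no match yet)
Bit 3: prefix='11' -> emit 'e', reset
Bit 4: prefix='0' (no match yet)
Bit 5: prefix='00' (no match yet)
Bit 6: prefix='001' -> emit 'g', reset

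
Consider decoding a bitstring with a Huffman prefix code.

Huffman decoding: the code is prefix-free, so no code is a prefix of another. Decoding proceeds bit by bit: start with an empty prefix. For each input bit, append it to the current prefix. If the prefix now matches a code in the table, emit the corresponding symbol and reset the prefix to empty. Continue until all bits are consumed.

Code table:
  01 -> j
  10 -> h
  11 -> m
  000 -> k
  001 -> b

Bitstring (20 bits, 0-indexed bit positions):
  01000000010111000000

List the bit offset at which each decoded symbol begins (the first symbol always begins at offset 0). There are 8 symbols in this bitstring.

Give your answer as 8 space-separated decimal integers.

Answer: 0 2 5 8 10 12 14 17

Derivation:
Bit 0: prefix='0' (no match yet)
Bit 1: prefix='01' -> emit 'j', reset
Bit 2: prefix='0' (no match yet)
Bit 3: prefix='00' (no match yet)
Bit 4: prefix='000' -> emit 'k', reset
Bit 5: prefix='0' (no match yet)
Bit 6: prefix='00' (no match yet)
Bit 7: prefix='000' -> emit 'k', reset
Bit 8: prefix='0' (no match yet)
Bit 9: prefix='01' -> emit 'j', reset
Bit 10: prefix='0' (no match yet)
Bit 11: prefix='01' -> emit 'j', reset
Bit 12: prefix='1' (no match yet)
Bit 13: prefix='11' -> emit 'm', reset
Bit 14: prefix='0' (no match yet)
Bit 15: prefix='00' (no match yet)
Bit 16: prefix='000' -> emit 'k', reset
Bit 17: prefix='0' (no match yet)
Bit 18: prefix='00' (no match yet)
Bit 19: prefix='000' -> emit 'k', reset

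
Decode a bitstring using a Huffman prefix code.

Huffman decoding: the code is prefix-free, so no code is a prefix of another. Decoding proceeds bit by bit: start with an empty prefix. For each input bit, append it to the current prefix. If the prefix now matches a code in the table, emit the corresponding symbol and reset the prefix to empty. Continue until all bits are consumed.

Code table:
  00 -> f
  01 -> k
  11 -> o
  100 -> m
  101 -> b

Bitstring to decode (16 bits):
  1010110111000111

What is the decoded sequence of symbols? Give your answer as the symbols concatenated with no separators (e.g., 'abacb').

Bit 0: prefix='1' (no match yet)
Bit 1: prefix='10' (no match yet)
Bit 2: prefix='101' -> emit 'b', reset
Bit 3: prefix='0' (no match yet)
Bit 4: prefix='01' -> emit 'k', reset
Bit 5: prefix='1' (no match yet)
Bit 6: prefix='10' (no match yet)
Bit 7: prefix='101' -> emit 'b', reset
Bit 8: prefix='1' (no match yet)
Bit 9: prefix='11' -> emit 'o', reset
Bit 10: prefix='0' (no match yet)
Bit 11: prefix='00' -> emit 'f', reset
Bit 12: prefix='0' (no match yet)
Bit 13: prefix='01' -> emit 'k', reset
Bit 14: prefix='1' (no match yet)
Bit 15: prefix='11' -> emit 'o', reset

Answer: bkbofko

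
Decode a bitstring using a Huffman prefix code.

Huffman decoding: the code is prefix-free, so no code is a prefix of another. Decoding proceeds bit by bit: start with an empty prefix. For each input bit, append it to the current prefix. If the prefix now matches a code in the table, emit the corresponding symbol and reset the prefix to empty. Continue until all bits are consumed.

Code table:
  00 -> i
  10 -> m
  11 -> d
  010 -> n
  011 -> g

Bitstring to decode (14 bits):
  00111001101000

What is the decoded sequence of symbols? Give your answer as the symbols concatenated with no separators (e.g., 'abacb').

Answer: idmgni

Derivation:
Bit 0: prefix='0' (no match yet)
Bit 1: prefix='00' -> emit 'i', reset
Bit 2: prefix='1' (no match yet)
Bit 3: prefix='11' -> emit 'd', reset
Bit 4: prefix='1' (no match yet)
Bit 5: prefix='10' -> emit 'm', reset
Bit 6: prefix='0' (no match yet)
Bit 7: prefix='01' (no match yet)
Bit 8: prefix='011' -> emit 'g', reset
Bit 9: prefix='0' (no match yet)
Bit 10: prefix='01' (no match yet)
Bit 11: prefix='010' -> emit 'n', reset
Bit 12: prefix='0' (no match yet)
Bit 13: prefix='00' -> emit 'i', reset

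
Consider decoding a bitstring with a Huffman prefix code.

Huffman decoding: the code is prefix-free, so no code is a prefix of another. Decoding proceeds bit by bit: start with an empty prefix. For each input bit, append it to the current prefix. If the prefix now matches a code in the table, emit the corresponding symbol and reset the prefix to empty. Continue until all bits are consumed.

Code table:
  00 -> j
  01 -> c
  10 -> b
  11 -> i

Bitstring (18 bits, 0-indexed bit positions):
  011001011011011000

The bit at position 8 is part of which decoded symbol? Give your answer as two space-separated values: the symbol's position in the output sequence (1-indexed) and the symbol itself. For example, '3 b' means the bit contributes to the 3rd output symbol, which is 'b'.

Bit 0: prefix='0' (no match yet)
Bit 1: prefix='01' -> emit 'c', reset
Bit 2: prefix='1' (no match yet)
Bit 3: prefix='10' -> emit 'b', reset
Bit 4: prefix='0' (no match yet)
Bit 5: prefix='01' -> emit 'c', reset
Bit 6: prefix='0' (no match yet)
Bit 7: prefix='01' -> emit 'c', reset
Bit 8: prefix='1' (no match yet)
Bit 9: prefix='10' -> emit 'b', reset
Bit 10: prefix='1' (no match yet)
Bit 11: prefix='11' -> emit 'i', reset
Bit 12: prefix='0' (no match yet)

Answer: 5 b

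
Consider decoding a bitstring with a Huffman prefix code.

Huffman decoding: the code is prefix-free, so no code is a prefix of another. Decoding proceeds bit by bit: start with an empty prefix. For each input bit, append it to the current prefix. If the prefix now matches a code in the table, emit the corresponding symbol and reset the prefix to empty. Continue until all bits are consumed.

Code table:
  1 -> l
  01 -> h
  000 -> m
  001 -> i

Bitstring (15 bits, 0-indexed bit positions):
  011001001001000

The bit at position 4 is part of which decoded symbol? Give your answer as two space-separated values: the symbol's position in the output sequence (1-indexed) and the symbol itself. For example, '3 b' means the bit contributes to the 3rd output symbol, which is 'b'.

Answer: 3 i

Derivation:
Bit 0: prefix='0' (no match yet)
Bit 1: prefix='01' -> emit 'h', reset
Bit 2: prefix='1' -> emit 'l', reset
Bit 3: prefix='0' (no match yet)
Bit 4: prefix='00' (no match yet)
Bit 5: prefix='001' -> emit 'i', reset
Bit 6: prefix='0' (no match yet)
Bit 7: prefix='00' (no match yet)
Bit 8: prefix='001' -> emit 'i', reset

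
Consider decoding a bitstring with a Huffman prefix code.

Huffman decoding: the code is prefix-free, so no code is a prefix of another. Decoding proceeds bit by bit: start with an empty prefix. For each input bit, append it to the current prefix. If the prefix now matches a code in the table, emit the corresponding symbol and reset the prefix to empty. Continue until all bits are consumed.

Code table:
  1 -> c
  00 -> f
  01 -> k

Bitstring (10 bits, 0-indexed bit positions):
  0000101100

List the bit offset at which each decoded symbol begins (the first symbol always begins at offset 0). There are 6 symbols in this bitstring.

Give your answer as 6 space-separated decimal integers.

Answer: 0 2 4 5 7 8

Derivation:
Bit 0: prefix='0' (no match yet)
Bit 1: prefix='00' -> emit 'f', reset
Bit 2: prefix='0' (no match yet)
Bit 3: prefix='00' -> emit 'f', reset
Bit 4: prefix='1' -> emit 'c', reset
Bit 5: prefix='0' (no match yet)
Bit 6: prefix='01' -> emit 'k', reset
Bit 7: prefix='1' -> emit 'c', reset
Bit 8: prefix='0' (no match yet)
Bit 9: prefix='00' -> emit 'f', reset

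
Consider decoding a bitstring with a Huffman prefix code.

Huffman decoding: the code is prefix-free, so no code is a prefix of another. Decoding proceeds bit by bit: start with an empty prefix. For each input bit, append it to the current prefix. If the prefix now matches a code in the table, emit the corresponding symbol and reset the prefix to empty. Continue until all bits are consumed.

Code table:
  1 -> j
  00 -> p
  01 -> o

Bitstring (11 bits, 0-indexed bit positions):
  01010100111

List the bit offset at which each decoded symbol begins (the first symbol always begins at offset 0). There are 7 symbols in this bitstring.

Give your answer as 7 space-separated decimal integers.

Bit 0: prefix='0' (no match yet)
Bit 1: prefix='01' -> emit 'o', reset
Bit 2: prefix='0' (no match yet)
Bit 3: prefix='01' -> emit 'o', reset
Bit 4: prefix='0' (no match yet)
Bit 5: prefix='01' -> emit 'o', reset
Bit 6: prefix='0' (no match yet)
Bit 7: prefix='00' -> emit 'p', reset
Bit 8: prefix='1' -> emit 'j', reset
Bit 9: prefix='1' -> emit 'j', reset
Bit 10: prefix='1' -> emit 'j', reset

Answer: 0 2 4 6 8 9 10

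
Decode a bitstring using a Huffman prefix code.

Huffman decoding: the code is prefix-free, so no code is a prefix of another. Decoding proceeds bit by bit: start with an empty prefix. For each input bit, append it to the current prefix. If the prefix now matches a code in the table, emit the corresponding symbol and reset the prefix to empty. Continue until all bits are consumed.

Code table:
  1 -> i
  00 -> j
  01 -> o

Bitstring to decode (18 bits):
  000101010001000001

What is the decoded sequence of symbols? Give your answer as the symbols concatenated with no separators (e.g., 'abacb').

Answer: jooojojjo

Derivation:
Bit 0: prefix='0' (no match yet)
Bit 1: prefix='00' -> emit 'j', reset
Bit 2: prefix='0' (no match yet)
Bit 3: prefix='01' -> emit 'o', reset
Bit 4: prefix='0' (no match yet)
Bit 5: prefix='01' -> emit 'o', reset
Bit 6: prefix='0' (no match yet)
Bit 7: prefix='01' -> emit 'o', reset
Bit 8: prefix='0' (no match yet)
Bit 9: prefix='00' -> emit 'j', reset
Bit 10: prefix='0' (no match yet)
Bit 11: prefix='01' -> emit 'o', reset
Bit 12: prefix='0' (no match yet)
Bit 13: prefix='00' -> emit 'j', reset
Bit 14: prefix='0' (no match yet)
Bit 15: prefix='00' -> emit 'j', reset
Bit 16: prefix='0' (no match yet)
Bit 17: prefix='01' -> emit 'o', reset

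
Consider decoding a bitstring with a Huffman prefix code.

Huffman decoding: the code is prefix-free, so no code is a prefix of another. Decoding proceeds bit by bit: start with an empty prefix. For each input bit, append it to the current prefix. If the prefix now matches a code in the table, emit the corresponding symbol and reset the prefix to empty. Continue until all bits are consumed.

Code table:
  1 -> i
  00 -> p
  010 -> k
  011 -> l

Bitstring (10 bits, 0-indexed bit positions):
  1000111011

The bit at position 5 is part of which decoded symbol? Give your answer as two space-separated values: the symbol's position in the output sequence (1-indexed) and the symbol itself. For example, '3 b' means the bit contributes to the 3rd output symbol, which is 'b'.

Answer: 3 l

Derivation:
Bit 0: prefix='1' -> emit 'i', reset
Bit 1: prefix='0' (no match yet)
Bit 2: prefix='00' -> emit 'p', reset
Bit 3: prefix='0' (no match yet)
Bit 4: prefix='01' (no match yet)
Bit 5: prefix='011' -> emit 'l', reset
Bit 6: prefix='1' -> emit 'i', reset
Bit 7: prefix='0' (no match yet)
Bit 8: prefix='01' (no match yet)
Bit 9: prefix='011' -> emit 'l', reset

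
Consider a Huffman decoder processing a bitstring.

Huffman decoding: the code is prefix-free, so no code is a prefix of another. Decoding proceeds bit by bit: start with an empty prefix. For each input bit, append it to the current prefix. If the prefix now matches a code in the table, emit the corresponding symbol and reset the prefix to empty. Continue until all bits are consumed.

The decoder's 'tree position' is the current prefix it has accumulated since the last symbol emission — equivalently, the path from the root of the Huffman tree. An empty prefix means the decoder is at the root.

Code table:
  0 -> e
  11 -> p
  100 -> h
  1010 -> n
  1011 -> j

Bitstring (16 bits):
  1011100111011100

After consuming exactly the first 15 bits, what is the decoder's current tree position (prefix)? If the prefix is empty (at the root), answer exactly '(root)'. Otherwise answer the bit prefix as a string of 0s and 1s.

Answer: 10

Derivation:
Bit 0: prefix='1' (no match yet)
Bit 1: prefix='10' (no match yet)
Bit 2: prefix='101' (no match yet)
Bit 3: prefix='1011' -> emit 'j', reset
Bit 4: prefix='1' (no match yet)
Bit 5: prefix='10' (no match yet)
Bit 6: prefix='100' -> emit 'h', reset
Bit 7: prefix='1' (no match yet)
Bit 8: prefix='11' -> emit 'p', reset
Bit 9: prefix='1' (no match yet)
Bit 10: prefix='10' (no match yet)
Bit 11: prefix='101' (no match yet)
Bit 12: prefix='1011' -> emit 'j', reset
Bit 13: prefix='1' (no match yet)
Bit 14: prefix='10' (no match yet)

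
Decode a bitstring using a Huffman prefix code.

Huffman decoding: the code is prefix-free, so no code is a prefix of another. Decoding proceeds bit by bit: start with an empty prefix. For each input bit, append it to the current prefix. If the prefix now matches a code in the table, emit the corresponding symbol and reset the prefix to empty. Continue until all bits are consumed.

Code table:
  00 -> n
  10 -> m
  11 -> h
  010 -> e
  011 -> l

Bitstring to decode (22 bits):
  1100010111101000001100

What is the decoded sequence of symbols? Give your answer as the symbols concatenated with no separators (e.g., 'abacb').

Answer: hnehhennhn

Derivation:
Bit 0: prefix='1' (no match yet)
Bit 1: prefix='11' -> emit 'h', reset
Bit 2: prefix='0' (no match yet)
Bit 3: prefix='00' -> emit 'n', reset
Bit 4: prefix='0' (no match yet)
Bit 5: prefix='01' (no match yet)
Bit 6: prefix='010' -> emit 'e', reset
Bit 7: prefix='1' (no match yet)
Bit 8: prefix='11' -> emit 'h', reset
Bit 9: prefix='1' (no match yet)
Bit 10: prefix='11' -> emit 'h', reset
Bit 11: prefix='0' (no match yet)
Bit 12: prefix='01' (no match yet)
Bit 13: prefix='010' -> emit 'e', reset
Bit 14: prefix='0' (no match yet)
Bit 15: prefix='00' -> emit 'n', reset
Bit 16: prefix='0' (no match yet)
Bit 17: prefix='00' -> emit 'n', reset
Bit 18: prefix='1' (no match yet)
Bit 19: prefix='11' -> emit 'h', reset
Bit 20: prefix='0' (no match yet)
Bit 21: prefix='00' -> emit 'n', reset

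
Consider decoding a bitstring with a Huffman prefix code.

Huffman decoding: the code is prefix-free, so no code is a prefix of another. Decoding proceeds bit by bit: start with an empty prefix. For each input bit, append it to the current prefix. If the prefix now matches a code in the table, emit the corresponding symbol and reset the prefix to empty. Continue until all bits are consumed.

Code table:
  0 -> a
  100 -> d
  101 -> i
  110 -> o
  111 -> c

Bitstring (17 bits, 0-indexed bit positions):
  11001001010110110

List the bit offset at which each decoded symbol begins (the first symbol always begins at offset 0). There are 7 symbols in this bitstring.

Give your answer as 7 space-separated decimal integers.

Answer: 0 3 4 7 10 11 14

Derivation:
Bit 0: prefix='1' (no match yet)
Bit 1: prefix='11' (no match yet)
Bit 2: prefix='110' -> emit 'o', reset
Bit 3: prefix='0' -> emit 'a', reset
Bit 4: prefix='1' (no match yet)
Bit 5: prefix='10' (no match yet)
Bit 6: prefix='100' -> emit 'd', reset
Bit 7: prefix='1' (no match yet)
Bit 8: prefix='10' (no match yet)
Bit 9: prefix='101' -> emit 'i', reset
Bit 10: prefix='0' -> emit 'a', reset
Bit 11: prefix='1' (no match yet)
Bit 12: prefix='11' (no match yet)
Bit 13: prefix='110' -> emit 'o', reset
Bit 14: prefix='1' (no match yet)
Bit 15: prefix='11' (no match yet)
Bit 16: prefix='110' -> emit 'o', reset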